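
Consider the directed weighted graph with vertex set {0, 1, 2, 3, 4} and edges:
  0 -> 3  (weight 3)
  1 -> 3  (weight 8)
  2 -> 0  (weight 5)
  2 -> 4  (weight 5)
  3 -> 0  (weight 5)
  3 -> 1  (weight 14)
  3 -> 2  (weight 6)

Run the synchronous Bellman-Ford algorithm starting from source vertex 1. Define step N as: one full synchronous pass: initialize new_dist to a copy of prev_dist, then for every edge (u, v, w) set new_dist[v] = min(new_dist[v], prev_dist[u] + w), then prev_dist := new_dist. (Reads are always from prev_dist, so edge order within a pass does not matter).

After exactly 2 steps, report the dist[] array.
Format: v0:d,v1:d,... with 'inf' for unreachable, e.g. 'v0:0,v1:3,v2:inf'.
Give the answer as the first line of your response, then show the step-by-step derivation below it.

v0:13,v1:0,v2:14,v3:8,v4:inf

step 1: dist = v0:inf,v1:0,v2:inf,v3:8,v4:inf
step 2: dist = v0:13,v1:0,v2:14,v3:8,v4:inf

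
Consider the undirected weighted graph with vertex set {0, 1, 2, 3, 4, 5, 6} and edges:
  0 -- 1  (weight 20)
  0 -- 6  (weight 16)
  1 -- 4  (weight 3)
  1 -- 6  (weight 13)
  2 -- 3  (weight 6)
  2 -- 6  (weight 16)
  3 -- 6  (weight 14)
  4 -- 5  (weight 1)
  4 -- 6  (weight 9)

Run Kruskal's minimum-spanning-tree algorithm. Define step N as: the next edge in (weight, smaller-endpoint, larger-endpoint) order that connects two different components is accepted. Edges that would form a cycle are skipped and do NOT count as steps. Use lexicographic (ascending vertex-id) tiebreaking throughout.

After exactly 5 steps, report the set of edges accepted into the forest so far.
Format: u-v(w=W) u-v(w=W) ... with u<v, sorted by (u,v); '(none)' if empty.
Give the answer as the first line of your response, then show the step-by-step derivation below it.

1-4(w=3) 2-3(w=6) 3-6(w=14) 4-5(w=1) 4-6(w=9)

step 1: add edge 4-5 (w=1); MST = {4-5(w=1)}
step 2: add edge 1-4 (w=3); MST = {1-4(w=3) 4-5(w=1)}
step 3: add edge 2-3 (w=6); MST = {1-4(w=3) 2-3(w=6) 4-5(w=1)}
step 4: add edge 4-6 (w=9); MST = {1-4(w=3) 2-3(w=6) 4-5(w=1) 4-6(w=9)}
step 5: add edge 3-6 (w=14); MST = {1-4(w=3) 2-3(w=6) 3-6(w=14) 4-5(w=1) 4-6(w=9)}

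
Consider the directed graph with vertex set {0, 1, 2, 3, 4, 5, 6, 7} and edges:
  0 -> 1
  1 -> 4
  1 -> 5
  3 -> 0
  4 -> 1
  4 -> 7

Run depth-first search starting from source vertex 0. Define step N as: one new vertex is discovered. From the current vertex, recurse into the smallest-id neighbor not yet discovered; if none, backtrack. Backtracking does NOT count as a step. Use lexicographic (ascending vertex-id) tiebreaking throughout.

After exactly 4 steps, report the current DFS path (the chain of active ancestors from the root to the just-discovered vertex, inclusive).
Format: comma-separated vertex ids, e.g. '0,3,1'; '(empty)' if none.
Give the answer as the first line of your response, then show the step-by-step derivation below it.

0,1,4,7

step 1: discover 0; path=0; order=0
step 2: discover 1; path=0>1; order=0,1
step 3: discover 4; path=0>1>4; order=0,1,4
step 4: discover 7; path=0>1>4>7; order=0,1,4,7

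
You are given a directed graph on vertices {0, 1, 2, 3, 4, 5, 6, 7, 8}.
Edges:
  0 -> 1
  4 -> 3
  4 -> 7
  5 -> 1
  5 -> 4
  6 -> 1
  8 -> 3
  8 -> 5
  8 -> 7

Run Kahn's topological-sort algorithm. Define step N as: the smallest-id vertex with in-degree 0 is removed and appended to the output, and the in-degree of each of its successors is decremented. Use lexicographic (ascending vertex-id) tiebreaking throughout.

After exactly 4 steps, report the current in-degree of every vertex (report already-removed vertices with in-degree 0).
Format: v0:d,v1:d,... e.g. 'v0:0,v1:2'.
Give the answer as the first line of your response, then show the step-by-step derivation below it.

v0:0,v1:1,v2:0,v3:1,v4:1,v5:0,v6:0,v7:1,v8:0

step 1: output 0; order=[0]; indeg=(0,2,0,2,1,1,0,2,0)
step 2: output 2; order=[0,2]; indeg=(0,2,0,2,1,1,0,2,0)
step 3: output 6; order=[0,2,6]; indeg=(0,1,0,2,1,1,0,2,0)
step 4: output 8; order=[0,2,6,8]; indeg=(0,1,0,1,1,0,0,1,0)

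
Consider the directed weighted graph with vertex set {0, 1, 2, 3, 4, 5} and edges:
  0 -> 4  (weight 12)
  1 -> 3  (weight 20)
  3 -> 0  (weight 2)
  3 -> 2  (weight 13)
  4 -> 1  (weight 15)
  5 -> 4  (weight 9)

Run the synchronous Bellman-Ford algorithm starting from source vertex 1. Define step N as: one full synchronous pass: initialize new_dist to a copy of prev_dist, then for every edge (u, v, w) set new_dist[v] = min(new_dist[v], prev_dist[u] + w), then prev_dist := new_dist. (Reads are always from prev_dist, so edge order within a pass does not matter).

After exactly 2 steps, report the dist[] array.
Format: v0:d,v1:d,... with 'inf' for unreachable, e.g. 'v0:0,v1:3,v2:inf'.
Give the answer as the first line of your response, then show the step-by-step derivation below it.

v0:22,v1:0,v2:33,v3:20,v4:inf,v5:inf

step 1: dist = v0:inf,v1:0,v2:inf,v3:20,v4:inf,v5:inf
step 2: dist = v0:22,v1:0,v2:33,v3:20,v4:inf,v5:inf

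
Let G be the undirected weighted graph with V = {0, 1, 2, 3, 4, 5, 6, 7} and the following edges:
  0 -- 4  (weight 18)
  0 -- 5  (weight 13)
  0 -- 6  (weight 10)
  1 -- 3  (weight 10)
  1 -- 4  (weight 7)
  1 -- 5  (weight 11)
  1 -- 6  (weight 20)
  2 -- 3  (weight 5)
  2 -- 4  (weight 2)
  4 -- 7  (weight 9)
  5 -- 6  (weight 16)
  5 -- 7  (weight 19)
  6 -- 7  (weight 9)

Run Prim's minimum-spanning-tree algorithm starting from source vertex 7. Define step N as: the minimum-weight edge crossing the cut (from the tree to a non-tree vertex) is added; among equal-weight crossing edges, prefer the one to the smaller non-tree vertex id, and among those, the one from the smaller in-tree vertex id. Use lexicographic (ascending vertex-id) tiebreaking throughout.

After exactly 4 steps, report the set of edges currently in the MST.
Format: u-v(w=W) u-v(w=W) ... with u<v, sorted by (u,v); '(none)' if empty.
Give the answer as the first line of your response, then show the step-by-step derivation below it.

1-4(w=7) 2-3(w=5) 2-4(w=2) 4-7(w=9)

step 1: add edge 4-7 (w=9); MST = {4-7(w=9)}
step 2: add edge 2-4 (w=2); MST = {2-4(w=2) 4-7(w=9)}
step 3: add edge 2-3 (w=5); MST = {2-3(w=5) 2-4(w=2) 4-7(w=9)}
step 4: add edge 1-4 (w=7); MST = {1-4(w=7) 2-3(w=5) 2-4(w=2) 4-7(w=9)}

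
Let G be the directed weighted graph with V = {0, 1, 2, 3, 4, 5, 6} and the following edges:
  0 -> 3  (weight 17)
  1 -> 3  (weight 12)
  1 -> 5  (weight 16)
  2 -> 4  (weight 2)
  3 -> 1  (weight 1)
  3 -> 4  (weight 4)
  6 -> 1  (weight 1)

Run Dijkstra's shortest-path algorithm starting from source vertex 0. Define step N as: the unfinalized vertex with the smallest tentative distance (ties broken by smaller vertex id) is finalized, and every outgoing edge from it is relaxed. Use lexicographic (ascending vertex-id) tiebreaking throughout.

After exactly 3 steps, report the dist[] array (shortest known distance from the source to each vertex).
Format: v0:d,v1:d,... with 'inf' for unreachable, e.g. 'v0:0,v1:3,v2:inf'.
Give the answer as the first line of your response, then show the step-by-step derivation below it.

v0:0,v1:18,v2:inf,v3:17,v4:21,v5:34,v6:inf

step 1: dist = v0:0,v1:inf,v2:inf,v3:17,v4:inf,v5:inf,v6:inf
step 2: dist = v0:0,v1:18,v2:inf,v3:17,v4:21,v5:inf,v6:inf
step 3: dist = v0:0,v1:18,v2:inf,v3:17,v4:21,v5:34,v6:inf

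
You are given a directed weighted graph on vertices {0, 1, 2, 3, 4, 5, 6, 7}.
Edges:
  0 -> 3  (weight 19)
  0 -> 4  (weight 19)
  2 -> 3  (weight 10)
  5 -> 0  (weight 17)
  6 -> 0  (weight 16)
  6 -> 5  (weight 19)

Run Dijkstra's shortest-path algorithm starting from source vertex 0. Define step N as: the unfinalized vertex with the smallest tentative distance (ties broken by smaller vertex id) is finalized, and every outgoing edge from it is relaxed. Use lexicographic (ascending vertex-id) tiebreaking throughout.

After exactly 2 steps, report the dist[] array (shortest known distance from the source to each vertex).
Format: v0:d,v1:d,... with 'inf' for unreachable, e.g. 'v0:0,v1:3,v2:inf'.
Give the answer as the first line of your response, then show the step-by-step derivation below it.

v0:0,v1:inf,v2:inf,v3:19,v4:19,v5:inf,v6:inf,v7:inf

step 1: dist = v0:0,v1:inf,v2:inf,v3:19,v4:19,v5:inf,v6:inf,v7:inf
step 2: dist = v0:0,v1:inf,v2:inf,v3:19,v4:19,v5:inf,v6:inf,v7:inf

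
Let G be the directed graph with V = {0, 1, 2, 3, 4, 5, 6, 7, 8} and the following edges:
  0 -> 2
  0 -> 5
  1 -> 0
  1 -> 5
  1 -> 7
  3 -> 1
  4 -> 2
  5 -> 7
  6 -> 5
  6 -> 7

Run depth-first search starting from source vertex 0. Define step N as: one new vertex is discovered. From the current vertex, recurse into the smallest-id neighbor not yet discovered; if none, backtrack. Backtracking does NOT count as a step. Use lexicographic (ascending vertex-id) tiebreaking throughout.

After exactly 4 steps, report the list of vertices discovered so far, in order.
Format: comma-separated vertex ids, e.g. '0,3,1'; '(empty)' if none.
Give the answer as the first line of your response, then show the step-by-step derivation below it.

0,2,5,7

step 1: discover 0; path=0; order=0
step 2: discover 2; path=0>2; order=0,2
step 3: discover 5; path=0>5; order=0,2,5
step 4: discover 7; path=0>5>7; order=0,2,5,7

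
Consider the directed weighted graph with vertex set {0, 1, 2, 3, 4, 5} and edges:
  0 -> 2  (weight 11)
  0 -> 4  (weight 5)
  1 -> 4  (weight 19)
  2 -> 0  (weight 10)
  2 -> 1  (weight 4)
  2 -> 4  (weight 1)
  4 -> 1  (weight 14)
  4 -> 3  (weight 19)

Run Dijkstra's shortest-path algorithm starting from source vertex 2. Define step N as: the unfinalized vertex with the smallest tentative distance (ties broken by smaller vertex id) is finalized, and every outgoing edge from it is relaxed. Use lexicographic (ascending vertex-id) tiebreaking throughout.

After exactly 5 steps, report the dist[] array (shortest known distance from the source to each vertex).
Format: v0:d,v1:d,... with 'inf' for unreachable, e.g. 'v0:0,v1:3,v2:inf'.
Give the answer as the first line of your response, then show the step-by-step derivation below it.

v0:10,v1:4,v2:0,v3:20,v4:1,v5:inf

step 1: dist = v0:10,v1:4,v2:0,v3:inf,v4:1,v5:inf
step 2: dist = v0:10,v1:4,v2:0,v3:20,v4:1,v5:inf
step 3: dist = v0:10,v1:4,v2:0,v3:20,v4:1,v5:inf
step 4: dist = v0:10,v1:4,v2:0,v3:20,v4:1,v5:inf
step 5: dist = v0:10,v1:4,v2:0,v3:20,v4:1,v5:inf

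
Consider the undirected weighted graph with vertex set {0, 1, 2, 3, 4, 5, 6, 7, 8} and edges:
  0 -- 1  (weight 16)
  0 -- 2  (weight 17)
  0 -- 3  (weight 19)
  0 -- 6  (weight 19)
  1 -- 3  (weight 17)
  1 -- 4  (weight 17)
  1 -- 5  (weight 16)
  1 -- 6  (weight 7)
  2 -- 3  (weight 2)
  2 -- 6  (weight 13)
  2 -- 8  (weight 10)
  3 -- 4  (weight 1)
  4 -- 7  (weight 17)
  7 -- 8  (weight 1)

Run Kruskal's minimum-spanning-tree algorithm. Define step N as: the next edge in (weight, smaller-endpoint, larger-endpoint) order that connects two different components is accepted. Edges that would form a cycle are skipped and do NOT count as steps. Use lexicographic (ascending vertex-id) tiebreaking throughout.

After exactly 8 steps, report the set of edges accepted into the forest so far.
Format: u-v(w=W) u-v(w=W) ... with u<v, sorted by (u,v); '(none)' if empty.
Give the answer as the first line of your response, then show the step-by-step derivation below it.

0-1(w=16) 1-5(w=16) 1-6(w=7) 2-3(w=2) 2-6(w=13) 2-8(w=10) 3-4(w=1) 7-8(w=1)

step 1: add edge 3-4 (w=1); MST = {3-4(w=1)}
step 2: add edge 7-8 (w=1); MST = {3-4(w=1) 7-8(w=1)}
step 3: add edge 2-3 (w=2); MST = {2-3(w=2) 3-4(w=1) 7-8(w=1)}
step 4: add edge 1-6 (w=7); MST = {1-6(w=7) 2-3(w=2) 3-4(w=1) 7-8(w=1)}
step 5: add edge 2-8 (w=10); MST = {1-6(w=7) 2-3(w=2) 2-8(w=10) 3-4(w=1) 7-8(w=1)}
step 6: add edge 2-6 (w=13); MST = {1-6(w=7) 2-3(w=2) 2-6(w=13) 2-8(w=10) 3-4(w=1) 7-8(w=1)}
step 7: add edge 0-1 (w=16); MST = {0-1(w=16) 1-6(w=7) 2-3(w=2) 2-6(w=13) 2-8(w=10) 3-4(w=1) 7-8(w=1)}
step 8: add edge 1-5 (w=16); MST = {0-1(w=16) 1-5(w=16) 1-6(w=7) 2-3(w=2) 2-6(w=13) 2-8(w=10) 3-4(w=1) 7-8(w=1)}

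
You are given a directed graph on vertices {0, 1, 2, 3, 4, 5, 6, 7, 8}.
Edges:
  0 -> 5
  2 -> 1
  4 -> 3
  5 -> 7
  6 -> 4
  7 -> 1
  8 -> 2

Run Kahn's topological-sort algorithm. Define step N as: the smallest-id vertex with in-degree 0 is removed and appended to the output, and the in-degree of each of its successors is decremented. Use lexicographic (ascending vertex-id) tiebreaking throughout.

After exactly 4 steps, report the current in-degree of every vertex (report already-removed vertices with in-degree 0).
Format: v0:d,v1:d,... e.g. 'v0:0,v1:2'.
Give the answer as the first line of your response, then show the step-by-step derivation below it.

v0:0,v1:2,v2:1,v3:0,v4:0,v5:0,v6:0,v7:0,v8:0

step 1: output 0; order=[0]; indeg=(0,2,1,1,1,0,0,1,0)
step 2: output 5; order=[0,5]; indeg=(0,2,1,1,1,0,0,0,0)
step 3: output 6; order=[0,5,6]; indeg=(0,2,1,1,0,0,0,0,0)
step 4: output 4; order=[0,5,6,4]; indeg=(0,2,1,0,0,0,0,0,0)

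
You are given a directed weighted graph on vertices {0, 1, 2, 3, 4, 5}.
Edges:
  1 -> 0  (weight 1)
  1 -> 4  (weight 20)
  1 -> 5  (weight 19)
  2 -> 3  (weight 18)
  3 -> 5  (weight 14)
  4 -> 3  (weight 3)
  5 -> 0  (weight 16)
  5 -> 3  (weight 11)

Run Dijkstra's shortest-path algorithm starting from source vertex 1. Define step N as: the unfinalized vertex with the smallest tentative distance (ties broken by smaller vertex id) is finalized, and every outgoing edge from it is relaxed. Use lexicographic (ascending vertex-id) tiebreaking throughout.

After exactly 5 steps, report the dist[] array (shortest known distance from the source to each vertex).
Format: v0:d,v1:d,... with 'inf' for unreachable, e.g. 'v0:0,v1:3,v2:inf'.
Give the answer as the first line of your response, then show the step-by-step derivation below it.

v0:1,v1:0,v2:inf,v3:23,v4:20,v5:19

step 1: dist = v0:1,v1:0,v2:inf,v3:inf,v4:20,v5:19
step 2: dist = v0:1,v1:0,v2:inf,v3:inf,v4:20,v5:19
step 3: dist = v0:1,v1:0,v2:inf,v3:30,v4:20,v5:19
step 4: dist = v0:1,v1:0,v2:inf,v3:23,v4:20,v5:19
step 5: dist = v0:1,v1:0,v2:inf,v3:23,v4:20,v5:19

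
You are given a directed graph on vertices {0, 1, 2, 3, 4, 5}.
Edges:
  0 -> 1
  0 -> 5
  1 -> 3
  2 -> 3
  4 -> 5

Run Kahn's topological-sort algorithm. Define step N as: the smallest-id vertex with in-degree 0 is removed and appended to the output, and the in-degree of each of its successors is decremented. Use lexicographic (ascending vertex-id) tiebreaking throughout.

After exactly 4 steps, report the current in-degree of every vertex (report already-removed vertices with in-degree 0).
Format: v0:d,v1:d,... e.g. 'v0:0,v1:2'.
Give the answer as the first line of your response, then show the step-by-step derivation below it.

v0:0,v1:0,v2:0,v3:0,v4:0,v5:1

step 1: output 0; order=[0]; indeg=(0,0,0,2,0,1)
step 2: output 1; order=[0,1]; indeg=(0,0,0,1,0,1)
step 3: output 2; order=[0,1,2]; indeg=(0,0,0,0,0,1)
step 4: output 3; order=[0,1,2,3]; indeg=(0,0,0,0,0,1)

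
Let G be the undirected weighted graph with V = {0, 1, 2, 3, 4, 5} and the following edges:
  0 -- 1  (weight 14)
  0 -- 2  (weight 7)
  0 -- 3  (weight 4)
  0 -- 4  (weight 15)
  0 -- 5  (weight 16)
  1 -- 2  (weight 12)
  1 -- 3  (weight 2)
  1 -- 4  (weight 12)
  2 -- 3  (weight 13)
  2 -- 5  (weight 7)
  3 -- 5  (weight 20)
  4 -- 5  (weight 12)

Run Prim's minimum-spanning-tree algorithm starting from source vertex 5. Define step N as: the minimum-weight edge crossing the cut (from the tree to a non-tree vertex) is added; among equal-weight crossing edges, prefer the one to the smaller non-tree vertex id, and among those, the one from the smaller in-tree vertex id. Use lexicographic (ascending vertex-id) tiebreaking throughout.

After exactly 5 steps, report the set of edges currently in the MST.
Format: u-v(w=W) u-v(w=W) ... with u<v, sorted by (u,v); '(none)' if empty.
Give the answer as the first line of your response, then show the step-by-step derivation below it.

0-2(w=7) 0-3(w=4) 1-3(w=2) 1-4(w=12) 2-5(w=7)

step 1: add edge 2-5 (w=7); MST = {2-5(w=7)}
step 2: add edge 0-2 (w=7); MST = {0-2(w=7) 2-5(w=7)}
step 3: add edge 0-3 (w=4); MST = {0-2(w=7) 0-3(w=4) 2-5(w=7)}
step 4: add edge 1-3 (w=2); MST = {0-2(w=7) 0-3(w=4) 1-3(w=2) 2-5(w=7)}
step 5: add edge 1-4 (w=12); MST = {0-2(w=7) 0-3(w=4) 1-3(w=2) 1-4(w=12) 2-5(w=7)}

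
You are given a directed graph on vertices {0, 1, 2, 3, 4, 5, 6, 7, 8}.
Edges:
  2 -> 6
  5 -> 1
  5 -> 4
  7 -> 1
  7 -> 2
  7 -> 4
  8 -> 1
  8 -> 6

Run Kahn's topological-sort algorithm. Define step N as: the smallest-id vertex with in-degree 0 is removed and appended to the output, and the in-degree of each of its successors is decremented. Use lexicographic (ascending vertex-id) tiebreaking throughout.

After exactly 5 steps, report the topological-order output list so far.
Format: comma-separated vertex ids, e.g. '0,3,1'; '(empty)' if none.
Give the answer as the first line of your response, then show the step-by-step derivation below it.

0,3,5,7,2

step 1: output 0; order=[0]; indeg=(0,3,1,0,2,0,2,0,0)
step 2: output 3; order=[0,3]; indeg=(0,3,1,0,2,0,2,0,0)
step 3: output 5; order=[0,3,5]; indeg=(0,2,1,0,1,0,2,0,0)
step 4: output 7; order=[0,3,5,7]; indeg=(0,1,0,0,0,0,2,0,0)
step 5: output 2; order=[0,3,5,7,2]; indeg=(0,1,0,0,0,0,1,0,0)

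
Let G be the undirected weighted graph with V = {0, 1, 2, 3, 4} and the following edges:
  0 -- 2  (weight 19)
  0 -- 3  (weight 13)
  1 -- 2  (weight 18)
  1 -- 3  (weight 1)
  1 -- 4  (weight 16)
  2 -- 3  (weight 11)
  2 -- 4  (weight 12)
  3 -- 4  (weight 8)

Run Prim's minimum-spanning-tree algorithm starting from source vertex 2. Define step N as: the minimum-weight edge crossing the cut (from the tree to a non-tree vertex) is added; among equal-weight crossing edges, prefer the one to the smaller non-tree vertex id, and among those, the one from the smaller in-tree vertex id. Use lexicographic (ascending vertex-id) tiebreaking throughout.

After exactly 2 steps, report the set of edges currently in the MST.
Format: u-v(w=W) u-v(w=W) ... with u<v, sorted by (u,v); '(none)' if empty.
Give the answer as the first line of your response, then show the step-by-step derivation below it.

1-3(w=1) 2-3(w=11)

step 1: add edge 2-3 (w=11); MST = {2-3(w=11)}
step 2: add edge 1-3 (w=1); MST = {1-3(w=1) 2-3(w=11)}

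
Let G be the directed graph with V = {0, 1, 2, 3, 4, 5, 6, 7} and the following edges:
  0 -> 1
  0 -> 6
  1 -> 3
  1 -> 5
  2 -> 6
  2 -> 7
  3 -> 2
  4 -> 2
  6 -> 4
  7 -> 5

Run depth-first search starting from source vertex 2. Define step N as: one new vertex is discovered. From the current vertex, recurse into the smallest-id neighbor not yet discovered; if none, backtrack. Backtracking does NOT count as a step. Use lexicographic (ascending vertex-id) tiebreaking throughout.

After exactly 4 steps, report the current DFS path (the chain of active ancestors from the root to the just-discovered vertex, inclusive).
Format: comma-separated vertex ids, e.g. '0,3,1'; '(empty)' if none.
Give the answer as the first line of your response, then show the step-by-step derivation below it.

2,7

step 1: discover 2; path=2; order=2
step 2: discover 6; path=2>6; order=2,6
step 3: discover 4; path=2>6>4; order=2,6,4
step 4: discover 7; path=2>7; order=2,6,4,7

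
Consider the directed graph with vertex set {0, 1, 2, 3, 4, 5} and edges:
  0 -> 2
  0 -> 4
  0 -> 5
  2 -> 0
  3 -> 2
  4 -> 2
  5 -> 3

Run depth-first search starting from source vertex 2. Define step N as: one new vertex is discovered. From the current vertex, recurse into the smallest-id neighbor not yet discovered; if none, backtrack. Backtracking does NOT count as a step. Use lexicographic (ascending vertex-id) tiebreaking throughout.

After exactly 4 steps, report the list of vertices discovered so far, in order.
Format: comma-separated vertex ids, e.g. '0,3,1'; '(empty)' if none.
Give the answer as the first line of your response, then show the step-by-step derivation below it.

2,0,4,5

step 1: discover 2; path=2; order=2
step 2: discover 0; path=2>0; order=2,0
step 3: discover 4; path=2>0>4; order=2,0,4
step 4: discover 5; path=2>0>5; order=2,0,4,5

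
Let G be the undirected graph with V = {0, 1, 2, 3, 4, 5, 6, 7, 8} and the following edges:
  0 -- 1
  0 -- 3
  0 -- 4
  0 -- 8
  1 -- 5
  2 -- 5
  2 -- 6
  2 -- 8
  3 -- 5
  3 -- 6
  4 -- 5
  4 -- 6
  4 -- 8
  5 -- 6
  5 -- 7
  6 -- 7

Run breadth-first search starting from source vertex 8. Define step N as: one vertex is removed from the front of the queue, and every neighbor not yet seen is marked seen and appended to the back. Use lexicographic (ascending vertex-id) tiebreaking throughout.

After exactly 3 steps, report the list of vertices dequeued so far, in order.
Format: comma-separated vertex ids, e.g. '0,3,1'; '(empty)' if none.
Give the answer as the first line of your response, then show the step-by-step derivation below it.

8,0,2

step 1: dequeue 8; queue=[0,2,4]; order=8
step 2: dequeue 0; queue=[2,4,1,3]; order=8,0
step 3: dequeue 2; queue=[4,1,3,5,6]; order=8,0,2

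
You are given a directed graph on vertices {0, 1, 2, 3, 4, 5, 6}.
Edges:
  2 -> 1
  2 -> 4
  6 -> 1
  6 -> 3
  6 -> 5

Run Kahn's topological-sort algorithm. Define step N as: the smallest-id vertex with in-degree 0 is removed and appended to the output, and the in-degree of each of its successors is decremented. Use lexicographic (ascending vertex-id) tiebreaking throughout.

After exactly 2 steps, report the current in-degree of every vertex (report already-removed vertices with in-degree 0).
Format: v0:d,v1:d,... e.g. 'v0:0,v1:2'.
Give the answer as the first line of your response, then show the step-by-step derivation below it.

v0:0,v1:1,v2:0,v3:1,v4:0,v5:1,v6:0

step 1: output 0; order=[0]; indeg=(0,2,0,1,1,1,0)
step 2: output 2; order=[0,2]; indeg=(0,1,0,1,0,1,0)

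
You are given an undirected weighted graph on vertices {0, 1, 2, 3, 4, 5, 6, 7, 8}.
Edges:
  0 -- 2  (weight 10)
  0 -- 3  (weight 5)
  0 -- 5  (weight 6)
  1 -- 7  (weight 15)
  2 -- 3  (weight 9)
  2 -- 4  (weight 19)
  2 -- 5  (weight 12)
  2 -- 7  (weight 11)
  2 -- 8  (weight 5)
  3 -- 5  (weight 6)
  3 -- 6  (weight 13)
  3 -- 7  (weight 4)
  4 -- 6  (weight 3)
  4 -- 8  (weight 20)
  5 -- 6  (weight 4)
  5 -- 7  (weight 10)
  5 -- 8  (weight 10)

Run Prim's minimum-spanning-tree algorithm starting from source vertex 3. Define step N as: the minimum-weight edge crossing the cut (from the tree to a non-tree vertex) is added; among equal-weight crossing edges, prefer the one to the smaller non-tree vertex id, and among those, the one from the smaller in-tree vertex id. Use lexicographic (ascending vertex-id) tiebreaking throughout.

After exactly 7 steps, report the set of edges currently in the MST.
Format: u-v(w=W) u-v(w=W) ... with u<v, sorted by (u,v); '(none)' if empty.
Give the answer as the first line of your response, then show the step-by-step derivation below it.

0-3(w=5) 0-5(w=6) 2-3(w=9) 2-8(w=5) 3-7(w=4) 4-6(w=3) 5-6(w=4)

step 1: add edge 3-7 (w=4); MST = {3-7(w=4)}
step 2: add edge 0-3 (w=5); MST = {0-3(w=5) 3-7(w=4)}
step 3: add edge 0-5 (w=6); MST = {0-3(w=5) 0-5(w=6) 3-7(w=4)}
step 4: add edge 5-6 (w=4); MST = {0-3(w=5) 0-5(w=6) 3-7(w=4) 5-6(w=4)}
step 5: add edge 4-6 (w=3); MST = {0-3(w=5) 0-5(w=6) 3-7(w=4) 4-6(w=3) 5-6(w=4)}
step 6: add edge 2-3 (w=9); MST = {0-3(w=5) 0-5(w=6) 2-3(w=9) 3-7(w=4) 4-6(w=3) 5-6(w=4)}
step 7: add edge 2-8 (w=5); MST = {0-3(w=5) 0-5(w=6) 2-3(w=9) 2-8(w=5) 3-7(w=4) 4-6(w=3) 5-6(w=4)}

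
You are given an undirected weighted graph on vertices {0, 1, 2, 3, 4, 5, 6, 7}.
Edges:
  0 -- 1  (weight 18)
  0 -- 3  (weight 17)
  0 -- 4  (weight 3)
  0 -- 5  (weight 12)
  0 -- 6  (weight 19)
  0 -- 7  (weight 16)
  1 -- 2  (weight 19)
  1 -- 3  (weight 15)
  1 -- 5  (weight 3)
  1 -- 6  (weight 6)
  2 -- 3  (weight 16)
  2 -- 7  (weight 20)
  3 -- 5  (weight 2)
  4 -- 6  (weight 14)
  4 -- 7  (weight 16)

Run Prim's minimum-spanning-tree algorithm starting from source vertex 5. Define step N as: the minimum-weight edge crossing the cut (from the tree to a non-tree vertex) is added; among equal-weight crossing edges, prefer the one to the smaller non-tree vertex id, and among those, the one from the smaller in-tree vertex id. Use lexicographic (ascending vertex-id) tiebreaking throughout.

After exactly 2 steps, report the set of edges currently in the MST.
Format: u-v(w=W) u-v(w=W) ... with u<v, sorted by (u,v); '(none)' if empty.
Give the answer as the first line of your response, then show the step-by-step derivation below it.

1-5(w=3) 3-5(w=2)

step 1: add edge 3-5 (w=2); MST = {3-5(w=2)}
step 2: add edge 1-5 (w=3); MST = {1-5(w=3) 3-5(w=2)}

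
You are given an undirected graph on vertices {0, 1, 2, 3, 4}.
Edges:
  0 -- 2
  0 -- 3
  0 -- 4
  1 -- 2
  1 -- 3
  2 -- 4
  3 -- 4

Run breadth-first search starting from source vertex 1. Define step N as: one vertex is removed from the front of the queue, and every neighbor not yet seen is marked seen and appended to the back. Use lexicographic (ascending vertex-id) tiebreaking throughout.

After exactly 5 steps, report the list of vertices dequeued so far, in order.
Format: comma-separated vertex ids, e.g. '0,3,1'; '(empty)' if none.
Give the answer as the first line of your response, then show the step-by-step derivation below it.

1,2,3,0,4

step 1: dequeue 1; queue=[2,3]; order=1
step 2: dequeue 2; queue=[3,0,4]; order=1,2
step 3: dequeue 3; queue=[0,4]; order=1,2,3
step 4: dequeue 0; queue=[4]; order=1,2,3,0
step 5: dequeue 4; queue=[(empty)]; order=1,2,3,0,4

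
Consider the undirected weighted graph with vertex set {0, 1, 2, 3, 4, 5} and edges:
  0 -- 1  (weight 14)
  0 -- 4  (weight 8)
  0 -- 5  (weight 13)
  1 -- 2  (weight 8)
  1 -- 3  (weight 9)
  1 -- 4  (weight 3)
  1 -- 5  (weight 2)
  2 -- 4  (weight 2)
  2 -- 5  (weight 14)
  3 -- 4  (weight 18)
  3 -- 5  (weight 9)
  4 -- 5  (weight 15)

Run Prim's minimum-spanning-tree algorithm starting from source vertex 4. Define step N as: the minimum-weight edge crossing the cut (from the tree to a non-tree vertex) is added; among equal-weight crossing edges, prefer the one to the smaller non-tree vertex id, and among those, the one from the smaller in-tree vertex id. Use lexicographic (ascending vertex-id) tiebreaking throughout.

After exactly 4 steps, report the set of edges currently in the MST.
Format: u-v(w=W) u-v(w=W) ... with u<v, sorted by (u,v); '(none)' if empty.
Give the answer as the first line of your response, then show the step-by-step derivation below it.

0-4(w=8) 1-4(w=3) 1-5(w=2) 2-4(w=2)

step 1: add edge 2-4 (w=2); MST = {2-4(w=2)}
step 2: add edge 1-4 (w=3); MST = {1-4(w=3) 2-4(w=2)}
step 3: add edge 1-5 (w=2); MST = {1-4(w=3) 1-5(w=2) 2-4(w=2)}
step 4: add edge 0-4 (w=8); MST = {0-4(w=8) 1-4(w=3) 1-5(w=2) 2-4(w=2)}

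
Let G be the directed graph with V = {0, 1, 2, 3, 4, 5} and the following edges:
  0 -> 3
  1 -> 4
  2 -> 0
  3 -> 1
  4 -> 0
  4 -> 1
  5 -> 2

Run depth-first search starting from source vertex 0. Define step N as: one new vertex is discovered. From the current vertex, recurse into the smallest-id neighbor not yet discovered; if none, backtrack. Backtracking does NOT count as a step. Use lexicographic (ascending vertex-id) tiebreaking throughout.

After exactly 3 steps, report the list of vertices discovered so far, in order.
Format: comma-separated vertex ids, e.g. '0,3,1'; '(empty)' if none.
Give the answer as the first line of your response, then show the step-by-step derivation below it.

0,3,1

step 1: discover 0; path=0; order=0
step 2: discover 3; path=0>3; order=0,3
step 3: discover 1; path=0>3>1; order=0,3,1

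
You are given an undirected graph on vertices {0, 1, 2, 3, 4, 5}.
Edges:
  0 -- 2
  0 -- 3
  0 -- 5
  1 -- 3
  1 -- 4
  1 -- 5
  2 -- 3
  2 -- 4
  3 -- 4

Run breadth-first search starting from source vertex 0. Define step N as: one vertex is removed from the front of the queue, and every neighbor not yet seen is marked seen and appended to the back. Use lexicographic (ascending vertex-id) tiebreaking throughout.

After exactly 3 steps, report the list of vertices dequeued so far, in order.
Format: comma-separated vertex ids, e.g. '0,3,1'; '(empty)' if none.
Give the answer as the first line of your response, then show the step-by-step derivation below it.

0,2,3

step 1: dequeue 0; queue=[2,3,5]; order=0
step 2: dequeue 2; queue=[3,5,4]; order=0,2
step 3: dequeue 3; queue=[5,4,1]; order=0,2,3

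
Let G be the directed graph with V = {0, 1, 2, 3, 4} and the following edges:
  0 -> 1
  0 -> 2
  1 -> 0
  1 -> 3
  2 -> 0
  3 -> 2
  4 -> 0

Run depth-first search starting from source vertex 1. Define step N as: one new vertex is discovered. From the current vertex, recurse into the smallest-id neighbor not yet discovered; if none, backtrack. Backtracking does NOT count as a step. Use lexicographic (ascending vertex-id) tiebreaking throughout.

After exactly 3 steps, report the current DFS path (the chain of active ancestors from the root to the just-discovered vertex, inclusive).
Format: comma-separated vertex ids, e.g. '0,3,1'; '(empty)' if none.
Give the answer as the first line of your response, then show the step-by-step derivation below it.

1,0,2

step 1: discover 1; path=1; order=1
step 2: discover 0; path=1>0; order=1,0
step 3: discover 2; path=1>0>2; order=1,0,2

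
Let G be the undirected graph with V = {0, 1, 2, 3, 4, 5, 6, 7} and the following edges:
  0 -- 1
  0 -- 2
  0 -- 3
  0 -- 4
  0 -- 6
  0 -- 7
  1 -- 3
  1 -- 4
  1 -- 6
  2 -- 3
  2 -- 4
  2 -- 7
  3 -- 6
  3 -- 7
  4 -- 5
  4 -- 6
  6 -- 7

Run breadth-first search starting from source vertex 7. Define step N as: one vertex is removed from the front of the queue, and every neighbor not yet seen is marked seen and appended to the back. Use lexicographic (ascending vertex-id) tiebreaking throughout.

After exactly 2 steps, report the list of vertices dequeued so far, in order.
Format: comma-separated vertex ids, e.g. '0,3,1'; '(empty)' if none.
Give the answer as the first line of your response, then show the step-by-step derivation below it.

7,0

step 1: dequeue 7; queue=[0,2,3,6]; order=7
step 2: dequeue 0; queue=[2,3,6,1,4]; order=7,0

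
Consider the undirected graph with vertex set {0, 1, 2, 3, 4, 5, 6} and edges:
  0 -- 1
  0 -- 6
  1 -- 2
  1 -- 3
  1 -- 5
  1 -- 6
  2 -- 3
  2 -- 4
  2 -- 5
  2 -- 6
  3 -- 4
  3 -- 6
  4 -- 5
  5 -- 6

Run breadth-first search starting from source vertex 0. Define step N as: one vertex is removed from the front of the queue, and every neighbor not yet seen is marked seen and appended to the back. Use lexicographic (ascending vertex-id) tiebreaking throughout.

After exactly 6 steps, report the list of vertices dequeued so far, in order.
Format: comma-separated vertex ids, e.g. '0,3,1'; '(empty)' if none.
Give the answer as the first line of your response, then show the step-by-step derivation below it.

0,1,6,2,3,5

step 1: dequeue 0; queue=[1,6]; order=0
step 2: dequeue 1; queue=[6,2,3,5]; order=0,1
step 3: dequeue 6; queue=[2,3,5]; order=0,1,6
step 4: dequeue 2; queue=[3,5,4]; order=0,1,6,2
step 5: dequeue 3; queue=[5,4]; order=0,1,6,2,3
step 6: dequeue 5; queue=[4]; order=0,1,6,2,3,5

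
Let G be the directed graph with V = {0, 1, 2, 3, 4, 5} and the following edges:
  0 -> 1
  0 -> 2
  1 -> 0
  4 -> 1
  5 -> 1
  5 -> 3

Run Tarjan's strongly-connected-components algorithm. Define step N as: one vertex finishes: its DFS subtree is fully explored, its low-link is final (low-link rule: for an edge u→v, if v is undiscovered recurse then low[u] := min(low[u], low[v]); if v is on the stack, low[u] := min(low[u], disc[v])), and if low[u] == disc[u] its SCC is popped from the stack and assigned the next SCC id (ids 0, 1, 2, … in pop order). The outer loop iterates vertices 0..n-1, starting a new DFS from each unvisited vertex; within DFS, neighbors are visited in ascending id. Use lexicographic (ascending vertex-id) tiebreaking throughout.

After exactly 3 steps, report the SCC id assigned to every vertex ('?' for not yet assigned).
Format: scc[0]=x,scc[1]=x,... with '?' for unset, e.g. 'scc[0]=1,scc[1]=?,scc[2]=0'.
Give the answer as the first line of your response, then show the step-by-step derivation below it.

scc[0]=1,scc[1]=1,scc[2]=0,scc[3]=?,scc[4]=?,scc[5]=?

step 1: low=(low[0]=0,low[1]=0,low[2]=?,low[3]=?,low[4]=?,low[5]=?); scc=(scc[0]=?,scc[1]=?,scc[2]=?,scc[3]=?,scc[4]=?,scc[5]=?)
step 2: low=(low[0]=0,low[1]=0,low[2]=2,low[3]=?,low[4]=?,low[5]=?); scc=(scc[0]=?,scc[1]=?,scc[2]=0,scc[3]=?,scc[4]=?,scc[5]=?)
step 3: low=(low[0]=0,low[1]=0,low[2]=2,low[3]=?,low[4]=?,low[5]=?); scc=(scc[0]=1,scc[1]=1,scc[2]=0,scc[3]=?,scc[4]=?,scc[5]=?)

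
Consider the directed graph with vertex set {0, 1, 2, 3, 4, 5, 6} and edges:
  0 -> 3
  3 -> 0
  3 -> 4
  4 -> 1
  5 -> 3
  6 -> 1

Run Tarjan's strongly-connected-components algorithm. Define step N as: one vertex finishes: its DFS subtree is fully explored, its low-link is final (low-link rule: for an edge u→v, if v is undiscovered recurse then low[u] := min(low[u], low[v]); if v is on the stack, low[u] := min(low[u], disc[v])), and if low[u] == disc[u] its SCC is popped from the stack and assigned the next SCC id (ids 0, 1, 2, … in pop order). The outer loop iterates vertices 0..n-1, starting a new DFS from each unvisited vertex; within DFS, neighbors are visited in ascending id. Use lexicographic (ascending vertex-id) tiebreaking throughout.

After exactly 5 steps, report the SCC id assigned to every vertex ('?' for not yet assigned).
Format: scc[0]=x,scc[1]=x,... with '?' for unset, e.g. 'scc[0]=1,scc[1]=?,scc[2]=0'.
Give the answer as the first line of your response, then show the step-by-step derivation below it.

scc[0]=2,scc[1]=0,scc[2]=3,scc[3]=2,scc[4]=1,scc[5]=?,scc[6]=?

step 1: low=(low[0]=0,low[1]=3,low[2]=?,low[3]=0,low[4]=2,low[5]=?,low[6]=?); scc=(scc[0]=?,scc[1]=0,scc[2]=?,scc[3]=?,scc[4]=?,scc[5]=?,scc[6]=?)
step 2: low=(low[0]=0,low[1]=3,low[2]=?,low[3]=0,low[4]=2,low[5]=?,low[6]=?); scc=(scc[0]=?,scc[1]=0,scc[2]=?,scc[3]=?,scc[4]=1,scc[5]=?,scc[6]=?)
step 3: low=(low[0]=0,low[1]=3,low[2]=?,low[3]=0,low[4]=2,low[5]=?,low[6]=?); scc=(scc[0]=?,scc[1]=0,scc[2]=?,scc[3]=?,scc[4]=1,scc[5]=?,scc[6]=?)
step 4: low=(low[0]=0,low[1]=3,low[2]=?,low[3]=0,low[4]=2,low[5]=?,low[6]=?); scc=(scc[0]=2,scc[1]=0,scc[2]=?,scc[3]=2,scc[4]=1,scc[5]=?,scc[6]=?)
step 5: low=(low[0]=0,low[1]=3,low[2]=4,low[3]=0,low[4]=2,low[5]=?,low[6]=?); scc=(scc[0]=2,scc[1]=0,scc[2]=3,scc[3]=2,scc[4]=1,scc[5]=?,scc[6]=?)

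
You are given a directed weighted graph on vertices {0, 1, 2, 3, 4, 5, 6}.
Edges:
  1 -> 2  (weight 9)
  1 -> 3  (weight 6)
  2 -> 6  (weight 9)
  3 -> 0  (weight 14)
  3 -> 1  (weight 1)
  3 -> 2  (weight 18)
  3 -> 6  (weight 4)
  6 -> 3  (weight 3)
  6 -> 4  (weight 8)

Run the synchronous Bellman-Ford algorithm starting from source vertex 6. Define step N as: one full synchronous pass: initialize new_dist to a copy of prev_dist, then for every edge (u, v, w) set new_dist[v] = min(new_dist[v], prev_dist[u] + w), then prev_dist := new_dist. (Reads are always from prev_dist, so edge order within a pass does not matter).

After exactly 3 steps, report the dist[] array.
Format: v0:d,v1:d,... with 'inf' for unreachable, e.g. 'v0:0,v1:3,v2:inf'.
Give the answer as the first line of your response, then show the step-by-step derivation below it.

v0:17,v1:4,v2:13,v3:3,v4:8,v5:inf,v6:0

step 1: dist = v0:inf,v1:inf,v2:inf,v3:3,v4:8,v5:inf,v6:0
step 2: dist = v0:17,v1:4,v2:21,v3:3,v4:8,v5:inf,v6:0
step 3: dist = v0:17,v1:4,v2:13,v3:3,v4:8,v5:inf,v6:0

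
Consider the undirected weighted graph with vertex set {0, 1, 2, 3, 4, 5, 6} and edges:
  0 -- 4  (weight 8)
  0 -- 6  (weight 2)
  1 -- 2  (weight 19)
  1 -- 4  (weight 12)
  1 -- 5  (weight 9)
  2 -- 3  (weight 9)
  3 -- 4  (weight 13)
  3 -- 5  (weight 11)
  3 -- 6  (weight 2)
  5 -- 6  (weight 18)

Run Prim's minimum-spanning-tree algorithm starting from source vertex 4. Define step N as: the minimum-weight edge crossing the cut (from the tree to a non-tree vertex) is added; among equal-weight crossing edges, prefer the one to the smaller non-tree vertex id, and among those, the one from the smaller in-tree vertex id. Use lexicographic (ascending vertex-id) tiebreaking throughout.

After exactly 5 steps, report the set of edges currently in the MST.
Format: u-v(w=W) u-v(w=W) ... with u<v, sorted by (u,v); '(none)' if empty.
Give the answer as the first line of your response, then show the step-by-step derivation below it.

0-4(w=8) 0-6(w=2) 2-3(w=9) 3-5(w=11) 3-6(w=2)

step 1: add edge 0-4 (w=8); MST = {0-4(w=8)}
step 2: add edge 0-6 (w=2); MST = {0-4(w=8) 0-6(w=2)}
step 3: add edge 3-6 (w=2); MST = {0-4(w=8) 0-6(w=2) 3-6(w=2)}
step 4: add edge 2-3 (w=9); MST = {0-4(w=8) 0-6(w=2) 2-3(w=9) 3-6(w=2)}
step 5: add edge 3-5 (w=11); MST = {0-4(w=8) 0-6(w=2) 2-3(w=9) 3-5(w=11) 3-6(w=2)}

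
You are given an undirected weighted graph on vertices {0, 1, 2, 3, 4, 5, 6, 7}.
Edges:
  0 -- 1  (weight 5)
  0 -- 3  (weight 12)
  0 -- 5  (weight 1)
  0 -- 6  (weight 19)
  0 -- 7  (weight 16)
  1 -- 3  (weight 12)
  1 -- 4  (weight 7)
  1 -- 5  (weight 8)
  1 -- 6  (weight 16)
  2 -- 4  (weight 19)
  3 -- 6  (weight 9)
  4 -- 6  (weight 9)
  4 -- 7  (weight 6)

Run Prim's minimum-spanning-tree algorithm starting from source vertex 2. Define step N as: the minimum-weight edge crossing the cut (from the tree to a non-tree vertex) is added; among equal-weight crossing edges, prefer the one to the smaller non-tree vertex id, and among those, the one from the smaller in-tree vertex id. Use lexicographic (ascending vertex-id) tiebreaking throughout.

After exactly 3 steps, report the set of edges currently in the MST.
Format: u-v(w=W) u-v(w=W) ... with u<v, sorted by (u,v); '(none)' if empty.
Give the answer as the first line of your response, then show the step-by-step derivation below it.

1-4(w=7) 2-4(w=19) 4-7(w=6)

step 1: add edge 2-4 (w=19); MST = {2-4(w=19)}
step 2: add edge 4-7 (w=6); MST = {2-4(w=19) 4-7(w=6)}
step 3: add edge 1-4 (w=7); MST = {1-4(w=7) 2-4(w=19) 4-7(w=6)}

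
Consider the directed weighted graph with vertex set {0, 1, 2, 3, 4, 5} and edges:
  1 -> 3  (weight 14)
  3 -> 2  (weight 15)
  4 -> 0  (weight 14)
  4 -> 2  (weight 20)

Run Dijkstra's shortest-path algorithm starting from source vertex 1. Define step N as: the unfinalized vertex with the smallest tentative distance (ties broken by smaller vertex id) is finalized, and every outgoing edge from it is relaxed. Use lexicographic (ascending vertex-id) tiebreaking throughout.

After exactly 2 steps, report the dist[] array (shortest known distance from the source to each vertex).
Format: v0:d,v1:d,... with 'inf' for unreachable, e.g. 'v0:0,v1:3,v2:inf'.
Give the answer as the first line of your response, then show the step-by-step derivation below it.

v0:inf,v1:0,v2:29,v3:14,v4:inf,v5:inf

step 1: dist = v0:inf,v1:0,v2:inf,v3:14,v4:inf,v5:inf
step 2: dist = v0:inf,v1:0,v2:29,v3:14,v4:inf,v5:inf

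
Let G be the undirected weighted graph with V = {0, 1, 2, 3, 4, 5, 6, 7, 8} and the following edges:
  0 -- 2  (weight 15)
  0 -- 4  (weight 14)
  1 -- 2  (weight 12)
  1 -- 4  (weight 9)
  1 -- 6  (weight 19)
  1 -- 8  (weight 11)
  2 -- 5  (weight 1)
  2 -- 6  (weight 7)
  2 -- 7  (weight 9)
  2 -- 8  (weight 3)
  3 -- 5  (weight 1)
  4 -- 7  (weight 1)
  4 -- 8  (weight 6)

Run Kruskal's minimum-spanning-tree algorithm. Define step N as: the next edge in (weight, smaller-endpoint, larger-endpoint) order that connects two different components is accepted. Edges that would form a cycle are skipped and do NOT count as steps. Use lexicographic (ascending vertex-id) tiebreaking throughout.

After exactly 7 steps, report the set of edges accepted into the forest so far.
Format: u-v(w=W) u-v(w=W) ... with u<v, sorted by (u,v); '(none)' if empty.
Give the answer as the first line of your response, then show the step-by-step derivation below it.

1-4(w=9) 2-5(w=1) 2-6(w=7) 2-8(w=3) 3-5(w=1) 4-7(w=1) 4-8(w=6)

step 1: add edge 2-5 (w=1); MST = {2-5(w=1)}
step 2: add edge 3-5 (w=1); MST = {2-5(w=1) 3-5(w=1)}
step 3: add edge 4-7 (w=1); MST = {2-5(w=1) 3-5(w=1) 4-7(w=1)}
step 4: add edge 2-8 (w=3); MST = {2-5(w=1) 2-8(w=3) 3-5(w=1) 4-7(w=1)}
step 5: add edge 4-8 (w=6); MST = {2-5(w=1) 2-8(w=3) 3-5(w=1) 4-7(w=1) 4-8(w=6)}
step 6: add edge 2-6 (w=7); MST = {2-5(w=1) 2-6(w=7) 2-8(w=3) 3-5(w=1) 4-7(w=1) 4-8(w=6)}
step 7: add edge 1-4 (w=9); MST = {1-4(w=9) 2-5(w=1) 2-6(w=7) 2-8(w=3) 3-5(w=1) 4-7(w=1) 4-8(w=6)}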